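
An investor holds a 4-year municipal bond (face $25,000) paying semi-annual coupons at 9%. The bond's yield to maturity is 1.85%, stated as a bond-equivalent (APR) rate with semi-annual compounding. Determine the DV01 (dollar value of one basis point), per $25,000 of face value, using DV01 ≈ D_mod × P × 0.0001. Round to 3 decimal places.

$11.109

Periodic yield y = 0.00925.
  t   CF        PV=CF/(1+0.00925)^t    t·PV
  1     1,125.00     1,114.6891     1,114.6891
  2     1,125.00     1,104.4728     2,208.9455
  3     1,125.00     1,094.3500     3,283.0500
  4     1,125.00     1,084.3201     4,337.2802
  5     1,125.00     1,074.3820     5,371.9101
  6     1,125.00     1,064.5351     6,387.2104
  7     1,125.00     1,054.7784     7,383.4486
  8    26,125.00    24,269.8021   194,158.4165
  Σ                 31,861.3295   224,244.9506
P = 31,861.3295; D_Mac = 7.03815 half-year periods = 3.51908 yrs; D_mod = 3.48682 yrs.
DV01 ≈ 3.48682 × 31,861.3295 × 0.0001 = 11.109485.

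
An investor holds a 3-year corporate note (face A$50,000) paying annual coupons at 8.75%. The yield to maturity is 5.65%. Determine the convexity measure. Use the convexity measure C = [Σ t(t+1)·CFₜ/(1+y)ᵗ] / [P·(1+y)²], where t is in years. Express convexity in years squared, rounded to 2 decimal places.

9.68

With y = 0.0565:
  t   CF        PV=CF/(1+0.0565)^t    t·PV        t(t+1)·PV
  1     4,375.00     4,141.0317     4,141.0317       8,282.0634
  2     4,375.00     3,919.5757     7,839.1514      23,517.4541
  3    54,375.00    46,109.5375   138,328.6124     553,314.4497
  Σ                 54,170.1449   150,308.7955     585,113.9672
P = 54,170.1449.
Convexity = Σ t(t+1)·PV / [P·(1+y)²] = 585,113.9672 / (54,170.1449 × 1.116192) = 9.67702.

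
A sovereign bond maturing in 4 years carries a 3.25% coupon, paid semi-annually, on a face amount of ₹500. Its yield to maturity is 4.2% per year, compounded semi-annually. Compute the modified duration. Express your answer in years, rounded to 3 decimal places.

3.701 years

Periodic yield y = 0.021. First find Macaulay duration:
  t   CF        PV=CF/(1+0.021)^t    t·PV
  1        8.125         7.9579         7.9579
  2        8.125         7.7942        15.5884
  3        8.125         7.6339        22.9017
  4        8.125         7.4769        29.9075
  5        8.125         7.3231        36.6155
  6        8.125         7.1725        43.0348
  7        8.125         7.0249        49.1746
  8      508.125       430.2933     3,442.3467
  Σ                    482.6767     3,647.5272
P = 482.6767; Macaulay duration = 3,647.5272 / 482.6767 = 7.55687 half-year periods = 3.77844 years.
Modified duration = D_Mac / (1 + y) = 3.77844 / 1.021 = 3.70072 years.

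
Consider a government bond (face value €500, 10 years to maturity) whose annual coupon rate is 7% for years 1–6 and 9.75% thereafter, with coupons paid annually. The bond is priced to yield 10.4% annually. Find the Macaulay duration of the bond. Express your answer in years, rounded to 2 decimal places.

7.25 years

Periodic yield y = 0.104. Discount each cash flow and weight by its year:
  t   CF        PV=CF/(1+0.104)^t    t·PV
  1        35.00        31.7029        31.7029
  2        35.00        28.7164        57.4328
  3        35.00        26.0112        78.0337
  4        35.00        23.5609        94.2436
  5        35.00        21.3414       106.7069
  6        35.00        19.3310       115.9858
  7        48.75        24.3888       170.7219
  8        48.75        22.0913       176.7307
  9        48.75        20.0103       180.0924
  10      548.75       204.0252     2,040.2519
  Σ                    421.1794     3,051.9026
Price P = Σ PV = 421.1794.
Macaulay duration = Σ(t·PV) / P = 3,051.9026 / 421.1794 = 7.24609 years.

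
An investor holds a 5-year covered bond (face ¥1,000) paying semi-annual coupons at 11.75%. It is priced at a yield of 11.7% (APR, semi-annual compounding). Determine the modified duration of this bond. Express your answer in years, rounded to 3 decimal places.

3.704 years

Periodic yield y = 0.0585. First find Macaulay duration:
  t   CF        PV=CF/(1+0.0585)^t    t·PV
  1        58.75        55.5031        55.5031
  2        58.75        52.4356       104.8712
  3        58.75        49.5376       148.6129
  4        58.75        46.7998       187.1994
  5        58.75        44.2134       221.0668
  6        58.75        41.7698       250.6190
  7        58.75        39.4613       276.2294
  8        58.75        37.2804       298.2435
  9        58.75        35.2201       316.9806
  10    1,058.75       599.6320     5,996.3200
  Σ                  1,001.8532     7,855.6457
P = 1,001.8532; Macaulay duration = 7,855.6457 / 1,001.8532 = 7.84111 half-year periods = 3.92056 years.
Modified duration = D_Mac / (1 + y) = 3.92056 / 1.0585 = 3.70388 years.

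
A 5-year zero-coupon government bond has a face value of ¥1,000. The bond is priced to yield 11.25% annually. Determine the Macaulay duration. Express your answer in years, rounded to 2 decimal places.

5.00 years

A zero-coupon bond has a single cash flow at maturity, so its Macaulay duration equals its maturity: 5 years.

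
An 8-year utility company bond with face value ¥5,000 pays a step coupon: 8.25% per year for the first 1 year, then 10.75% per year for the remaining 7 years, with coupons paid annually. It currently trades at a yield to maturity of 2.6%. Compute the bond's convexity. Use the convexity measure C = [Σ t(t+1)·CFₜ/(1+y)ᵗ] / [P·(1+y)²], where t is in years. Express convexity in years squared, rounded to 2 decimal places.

49.15

With y = 0.026:
  t   CF        PV=CF/(1+0.026)^t    t·PV        t(t+1)·PV
  1       412.50       402.0468       402.0468         804.0936
  2       537.50       510.6035     1,021.2069       3,063.6207
  3       537.50       497.6642     1,492.9926       5,971.9702
  4       537.50       485.0528     1,940.2112       9,701.0562
  5       537.50       472.7610     2,363.8051      14,182.8307
  6       537.50       460.7807     2,764.6844      19,352.7905
  7       537.50       449.1040     3,143.7281      25,149.8252
  8     5,537.50     4,509.5671    36,076.5368     324,688.8309
  Σ                  7,787.5801    49,205.2119     402,915.0180
P = 7,787.5801.
Convexity = Σ t(t+1)·PV / [P·(1+y)²] = 402,915.0180 / (7,787.5801 × 1.052676) = 49.14917.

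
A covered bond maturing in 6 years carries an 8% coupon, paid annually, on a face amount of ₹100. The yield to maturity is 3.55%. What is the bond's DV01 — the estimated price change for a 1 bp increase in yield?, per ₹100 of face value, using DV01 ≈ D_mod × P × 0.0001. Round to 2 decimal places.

Periodic yield y = 0.0355.
  t   CF        PV=CF/(1+0.0355)^t    t·PV
  1         8.00         7.7257         7.7257
  2         8.00         7.4609        14.9218
  3         8.00         7.2051        21.6153
  4         8.00         6.9581        27.8323
  5         8.00         6.7195        33.5977
  6       108.00        87.6038       525.6230
  Σ                    123.6732       631.3158
P = 123.6732; D_Mac = 5.10471 yrs; D_mod = 4.92971 yrs.
DV01 ≈ 4.92971 × 123.6732 × 0.0001 = 0.060967.

₹0.06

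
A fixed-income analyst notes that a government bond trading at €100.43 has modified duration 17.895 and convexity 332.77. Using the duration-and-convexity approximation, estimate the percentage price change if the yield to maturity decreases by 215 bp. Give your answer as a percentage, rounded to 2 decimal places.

+46.17%

Duration effect: -D_mod·Δy = -17.895 × (-0.0215) = +0.3847425
Convexity effect: ½·C·(Δy)² = 0.5 × 332.77 × (-0.0215)² = +0.07691146625
ΔP/P ≈ +0.3847425 + 0.07691146625 = +0.46165396625
= +46.165396625%.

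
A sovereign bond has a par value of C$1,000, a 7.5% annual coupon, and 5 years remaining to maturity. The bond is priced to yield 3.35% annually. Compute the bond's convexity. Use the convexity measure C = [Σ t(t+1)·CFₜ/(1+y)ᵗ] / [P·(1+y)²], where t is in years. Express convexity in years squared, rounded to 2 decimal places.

23.68

With y = 0.0335:
  t   CF        PV=CF/(1+0.0335)^t    t·PV        t(t+1)·PV
  1        75.00        72.5689        72.5689         145.1379
  2        75.00        70.2167       140.4334         421.3001
  3        75.00        67.9407       203.8220         815.2880
  4        75.00        65.7384       262.9537       1,314.7686
  5     1,075.00       911.7086     4,558.5431      27,351.2585
  Σ                  1,188.1733     5,238.3211      30,047.7531
P = 1,188.1733.
Convexity = Σ t(t+1)·PV / [P·(1+y)²] = 30,047.7531 / (1,188.1733 × 1.068122) = 23.67616.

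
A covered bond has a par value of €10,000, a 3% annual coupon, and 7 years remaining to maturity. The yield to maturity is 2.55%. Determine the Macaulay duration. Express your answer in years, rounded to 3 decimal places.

6.427 years

Periodic yield y = 0.0255. Discount each cash flow and weight by its year:
  t   CF        PV=CF/(1+0.0255)^t    t·PV
  1       300.00       292.5402       292.5402
  2       300.00       285.2659       570.5319
  3       300.00       278.1725       834.5176
  4       300.00       271.2555     1,085.0221
  5       300.00       264.5105     1,322.5525
  6       300.00       257.9332     1,547.5993
  7    10,300.00     8,635.5017    60,448.5116
  Σ                 10,285.1796    66,101.2753
Price P = Σ PV = 10,285.1796.
Macaulay duration = Σ(t·PV) / P = 66,101.2753 / 10,285.1796 = 6.42685 years.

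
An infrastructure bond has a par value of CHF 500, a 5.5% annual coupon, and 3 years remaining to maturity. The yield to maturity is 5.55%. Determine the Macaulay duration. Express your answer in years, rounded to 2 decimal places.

Periodic yield y = 0.0555. Discount each cash flow and weight by its year:
  t   CF        PV=CF/(1+0.0555)^t    t·PV
  1        27.50        26.0540        26.0540
  2        27.50        24.6840        49.3681
  3       527.50       448.5881     1,345.7643
  Σ                    499.3261     1,421.1864
Price P = Σ PV = 499.3261.
Macaulay duration = Σ(t·PV) / P = 1,421.1864 / 499.3261 = 2.84621 years.

2.85 years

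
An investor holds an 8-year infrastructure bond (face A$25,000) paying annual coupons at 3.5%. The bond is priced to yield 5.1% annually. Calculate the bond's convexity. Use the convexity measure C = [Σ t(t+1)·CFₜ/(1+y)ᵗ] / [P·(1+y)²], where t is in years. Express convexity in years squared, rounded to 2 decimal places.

With y = 0.051:
  t   CF        PV=CF/(1+0.051)^t    t·PV        t(t+1)·PV
  1       875.00       832.5404       832.5404       1,665.0809
  2       875.00       792.1412     1,584.2825       4,752.8474
  3       875.00       753.7024     2,261.1072       9,044.4289
  4       875.00       717.1288     2,868.5154      14,342.5768
  5       875.00       682.3300     3,411.6501      20,469.9003
  6       875.00       649.2198     3,895.3188      27,267.2316
  7       875.00       617.7163     4,324.0139      34,592.1112
  8    25,875.00    17,380.3545   139,042.8360   1,251,385.5237
  Σ                 22,425.1335   158,220.2642   1,363,519.7009
P = 22,425.1335.
Convexity = Σ t(t+1)·PV / [P·(1+y)²] = 1,363,519.7009 / (22,425.1335 × 1.104601) = 55.04539.

55.05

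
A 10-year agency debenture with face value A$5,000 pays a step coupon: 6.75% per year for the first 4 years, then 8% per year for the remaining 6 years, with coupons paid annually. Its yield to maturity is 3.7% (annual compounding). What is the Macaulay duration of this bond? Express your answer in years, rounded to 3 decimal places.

7.847 years

Periodic yield y = 0.037. Discount each cash flow and weight by its year:
  t   CF        PV=CF/(1+0.037)^t    t·PV
  1       337.50       325.4581       325.4581
  2       337.50       313.8458       627.6915
  3       337.50       302.6478       907.9434
  4       337.50       291.8494     1,167.3975
  5       400.00       333.5540     1,667.7702
  6       400.00       321.6529     1,929.9173
  7       400.00       310.1764     2,171.2345
  8       400.00       299.1093     2,392.8745
  9       400.00       288.4371     2,595.9343
  10    5,400.00     3,754.9676    37,549.6762
  Σ                  6,541.6983    51,335.8974
Price P = Σ PV = 6,541.6983.
Macaulay duration = Σ(t·PV) / P = 51,335.8974 / 6,541.6983 = 7.84749 years.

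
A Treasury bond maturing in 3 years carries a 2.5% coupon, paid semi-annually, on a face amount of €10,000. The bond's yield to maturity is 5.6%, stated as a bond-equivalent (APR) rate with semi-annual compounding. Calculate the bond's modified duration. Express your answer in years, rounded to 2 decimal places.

2.82 years

Periodic yield y = 0.028. First find Macaulay duration:
  t   CF        PV=CF/(1+0.028)^t    t·PV
  1       125.00       121.5953       121.5953
  2       125.00       118.2834       236.5668
  3       125.00       115.0617       345.1850
  4       125.00       111.9277       447.7108
  5       125.00       108.8791       544.3954
  6    10,125.00     8,578.9936    51,473.9616
  Σ                  9,154.7408    53,169.4149
P = 9,154.7408; Macaulay duration = 53,169.4149 / 9,154.7408 = 5.80786 half-year periods = 2.90393 years.
Modified duration = D_Mac / (1 + y) = 2.90393 / 1.028 = 2.82483 years.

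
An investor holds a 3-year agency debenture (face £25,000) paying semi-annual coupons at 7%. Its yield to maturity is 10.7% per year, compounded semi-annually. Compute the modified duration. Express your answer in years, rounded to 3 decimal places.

2.604 years

Periodic yield y = 0.0535. First find Macaulay duration:
  t   CF        PV=CF/(1+0.0535)^t    t·PV
  1       875.00       830.5648       830.5648
  2       875.00       788.3861     1,576.7723
  3       875.00       748.3494     2,245.0483
  4       875.00       710.3459     2,841.3837
  5       875.00       674.2724     3,371.3618
  6    25,875.00    18,926.6224   113,559.7347
  Σ                 22,678.5411   124,424.8655
P = 22,678.5411; Macaulay duration = 124,424.8655 / 22,678.5411 = 5.48646 half-year periods = 2.74323 years.
Modified duration = D_Mac / (1 + y) = 2.74323 / 1.0535 = 2.60392 years.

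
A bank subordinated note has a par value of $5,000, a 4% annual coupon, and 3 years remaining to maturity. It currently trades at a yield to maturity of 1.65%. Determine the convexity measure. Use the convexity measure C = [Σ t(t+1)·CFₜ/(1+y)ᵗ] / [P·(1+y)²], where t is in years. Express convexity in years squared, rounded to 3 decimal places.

11.047

With y = 0.0165:
  t   CF        PV=CF/(1+0.0165)^t    t·PV        t(t+1)·PV
  1       200.00       196.7536       196.7536         393.5071
  2       200.00       193.5598       387.1197       1,161.3590
  3     5,200.00     4,950.8663    14,852.5988      59,410.3951
  Σ                  5,341.1797    15,436.4720      60,965.2612
P = 5,341.1797.
Convexity = Σ t(t+1)·PV / [P·(1+y)²] = 60,965.2612 / (5,341.1797 × 1.033272) = 11.04665.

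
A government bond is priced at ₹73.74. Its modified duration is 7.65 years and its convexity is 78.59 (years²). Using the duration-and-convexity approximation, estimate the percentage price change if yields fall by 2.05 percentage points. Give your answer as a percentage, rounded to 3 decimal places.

Duration effect: -D_mod·Δy = -7.65 × (-0.0205) = +0.156825
Convexity effect: ½·C·(Δy)² = 0.5 × 78.59 × (-0.0205)² = +0.01651372375
ΔP/P ≈ +0.156825 + 0.01651372375 = +0.17333872375
= +17.333872375%.

+17.334%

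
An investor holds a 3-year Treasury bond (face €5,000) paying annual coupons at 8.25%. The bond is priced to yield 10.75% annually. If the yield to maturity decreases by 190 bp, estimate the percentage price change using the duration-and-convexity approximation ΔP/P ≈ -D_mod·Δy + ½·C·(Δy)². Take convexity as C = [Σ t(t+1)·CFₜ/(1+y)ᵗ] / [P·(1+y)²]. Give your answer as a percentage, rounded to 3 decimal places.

+4.910%

With y = 0.1075:
  t   CF        PV=CF/(1+0.1075)^t    t·PV        t(t+1)·PV
  1       412.50       372.4605       372.4605         744.9210
  2       412.50       336.3074       672.6149       2,017.8447
  3     5,412.50     3,984.4346    11,953.3039      47,813.2154
  Σ                  4,693.2026    12,998.3792      50,575.9811
P = 4,693.2026; D_Mac = 2.76962 yrs; D_mod = 2.50078 yrs; C = 8.78593.
Duration effect: -2.50078 × (-0.019) = +0.047515
Convexity effect: 0.5 × 8.78593 × (-0.019)² = +0.0015859
ΔP/P ≈ +0.047515 + 0.0015859 = +0.049101 = +4.9101%.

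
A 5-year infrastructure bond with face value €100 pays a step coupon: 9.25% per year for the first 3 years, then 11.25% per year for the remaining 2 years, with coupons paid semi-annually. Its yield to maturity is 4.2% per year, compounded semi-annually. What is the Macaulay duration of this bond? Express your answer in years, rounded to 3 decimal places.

4.213 years

Periodic yield y = 0.021. Discount each cash flow and weight by its period:
  t   CF        PV=CF/(1+0.021)^t    t·PV
  1        4.625         4.5299         4.5299
  2        4.625         4.4367         8.8734
  3        4.625         4.3454        13.0363
  4        4.625         4.2561        17.0243
  5        4.625         4.1685        20.8427
  6        4.625         4.0828        24.4968
  7        5.625         4.8634        34.0440
  8        5.625         4.7634        38.1072
  9        5.625         4.6654        41.9888
  10     105.625        85.8043       858.0435
  Σ                    125.9160     1,060.9867
Price P = Σ PV = 125.9160.
Macaulay duration = Σ(t·PV) / P = 1,060.9867 / 125.9160 = 8.42615 half-year periods.
In years: 8.42615 / 2 = 4.21307 years.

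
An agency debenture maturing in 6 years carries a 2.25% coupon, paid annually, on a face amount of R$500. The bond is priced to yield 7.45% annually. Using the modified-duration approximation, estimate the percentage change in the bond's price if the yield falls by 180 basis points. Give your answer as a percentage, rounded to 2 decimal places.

Periodic yield y = 0.0745. Modified duration first:
  t   CF        PV=CF/(1+0.0745)^t    t·PV
  1        11.25        10.4700        10.4700
  2        11.25         9.7441        19.4881
  3        11.25         9.0685        27.2054
  4        11.25         8.4397        33.7588
  5        11.25         7.8545        39.2727
  6       511.25       332.1963     1,993.1779
  Σ                    377.7730     2,123.3728
P = 377.7730; D_Mac = 5.62076 yrs; D_mod = 5.62076/(1+0.0745) = 5.23105 yrs.
ΔP/P ≈ -D_mod · Δy = -5.23105 × (-0.018) = +0.094159 = +9.4159%.

+9.42%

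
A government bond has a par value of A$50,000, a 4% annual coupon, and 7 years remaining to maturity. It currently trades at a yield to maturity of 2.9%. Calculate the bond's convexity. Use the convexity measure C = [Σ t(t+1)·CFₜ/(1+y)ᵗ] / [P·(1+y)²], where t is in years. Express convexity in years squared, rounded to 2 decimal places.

45.59

With y = 0.029:
  t   CF        PV=CF/(1+0.029)^t    t·PV        t(t+1)·PV
  1     2,000.00     1,943.6346     1,943.6346       3,887.2692
  2     2,000.00     1,888.8577     3,777.7154      11,333.1463
  3     2,000.00     1,835.6246     5,506.8738      22,027.4953
  4     2,000.00     1,783.8917     7,135.5670      35,677.8350
  5     2,000.00     1,733.6169     8,668.0843      52,008.5058
  6     2,000.00     1,684.7589    10,108.5531      70,759.8718
  7    52,000.00    42,569.2227   297,984.5590   2,383,876.4719
  Σ                 53,439.6071   335,124.9873   2,579,570.5953
P = 53,439.6071.
Convexity = Σ t(t+1)·PV / [P·(1+y)²] = 2,579,570.5953 / (53,439.6071 × 1.058841) = 45.58830.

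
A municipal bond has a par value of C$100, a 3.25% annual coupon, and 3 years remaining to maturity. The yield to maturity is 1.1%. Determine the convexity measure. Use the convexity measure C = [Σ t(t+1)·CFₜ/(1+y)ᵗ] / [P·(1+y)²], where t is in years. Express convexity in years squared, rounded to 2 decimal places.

11.27

With y = 0.011:
  t   CF        PV=CF/(1+0.011)^t    t·PV        t(t+1)·PV
  1         3.25         3.2146         3.2146           6.4293
  2         3.25         3.1797         6.3593          19.0780
  3       103.25        99.9164       299.7491       1,198.9963
  Σ                    106.3107       309.3230       1,224.5035
P = 106.3107.
Convexity = Σ t(t+1)·PV / [P·(1+y)²] = 1,224.5035 / (106.3107 × 1.022121) = 11.26888.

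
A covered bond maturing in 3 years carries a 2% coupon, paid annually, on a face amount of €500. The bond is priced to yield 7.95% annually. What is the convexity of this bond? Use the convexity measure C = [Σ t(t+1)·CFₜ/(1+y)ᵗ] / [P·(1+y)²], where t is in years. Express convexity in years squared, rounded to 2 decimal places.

With y = 0.0795:
  t   CF        PV=CF/(1+0.0795)^t    t·PV        t(t+1)·PV
  1        10.00         9.2635         9.2635          18.5271
  2        10.00         8.5813        17.1627          51.4880
  3       510.00       405.4173     1,216.2518       4,865.0071
  Σ                    423.2621     1,242.6780       4,935.0222
P = 423.2621.
Convexity = Σ t(t+1)·PV / [P·(1+y)²] = 4,935.0222 / (423.2621 × 1.165320) = 10.00540.

10.01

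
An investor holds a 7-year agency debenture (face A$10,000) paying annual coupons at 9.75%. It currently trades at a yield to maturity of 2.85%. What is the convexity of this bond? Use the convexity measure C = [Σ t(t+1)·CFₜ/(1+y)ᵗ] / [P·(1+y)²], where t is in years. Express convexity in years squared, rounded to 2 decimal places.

With y = 0.0285:
  t   CF        PV=CF/(1+0.0285)^t    t·PV        t(t+1)·PV
  1       975.00       947.9825       947.9825       1,895.9650
  2       975.00       921.7137     1,843.4273       5,530.2820
  3       975.00       896.1727     2,688.5182      10,754.0728
  4       975.00       871.3396     3,485.3582      17,426.7912
  5       975.00       847.1945     4,235.9726      25,415.8355
  6       975.00       823.7185     4,942.3112      34,596.1786
  7    10,975.00     9,015.1811    63,106.2679     504,850.1431
  Σ                 14,323.3026    81,249.8380     600,469.2681
P = 14,323.3026.
Convexity = Σ t(t+1)·PV / [P·(1+y)²] = 600,469.2681 / (14,323.3026 × 1.057812) = 39.63136.

39.63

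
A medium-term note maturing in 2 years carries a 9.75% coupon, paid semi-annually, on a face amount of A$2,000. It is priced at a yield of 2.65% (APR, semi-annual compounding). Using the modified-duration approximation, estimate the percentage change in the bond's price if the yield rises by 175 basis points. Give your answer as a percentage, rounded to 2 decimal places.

-3.24%

Periodic yield y = 0.01325. Modified duration first:
  t   CF        PV=CF/(1+0.01325)^t    t·PV
  1        97.50        96.2250        96.2250
  2        97.50        94.9667       189.9334
  3        97.50        93.7249       281.1746
  4     2,097.50     1,989.9196     7,959.6782
  Σ                  2,274.8361     8,527.0112
P = 2,274.8361; D_Mac = 3.74841 half-year periods = 1.87420 yrs; D_mod = 1.87420/(1+0.01325) = 1.84969 yrs.
ΔP/P ≈ -D_mod · Δy = -1.84969 × (+0.0175) = -0.032370 = -3.2370%.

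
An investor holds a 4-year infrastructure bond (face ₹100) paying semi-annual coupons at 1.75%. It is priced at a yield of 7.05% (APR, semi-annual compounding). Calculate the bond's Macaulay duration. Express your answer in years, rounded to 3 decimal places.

Periodic yield y = 0.03525. Discount each cash flow and weight by its period:
  t   CF        PV=CF/(1+0.03525)^t    t·PV
  1        0.875         0.8452         0.8452
  2        0.875         0.8164         1.6329
  3        0.875         0.7886         2.3659
  4        0.875         0.7618         3.0471
  5        0.875         0.7358         3.6792
  6        0.875         0.7108         4.2647
  7        0.875         0.6866         4.8061
  8      100.875        76.4578       611.6622
  Σ                     81.8030       632.3032
Price P = Σ PV = 81.8030.
Macaulay duration = Σ(t·PV) / P = 632.3032 / 81.8030 = 7.72958 half-year periods.
In years: 7.72958 / 2 = 3.86479 years.

3.865 years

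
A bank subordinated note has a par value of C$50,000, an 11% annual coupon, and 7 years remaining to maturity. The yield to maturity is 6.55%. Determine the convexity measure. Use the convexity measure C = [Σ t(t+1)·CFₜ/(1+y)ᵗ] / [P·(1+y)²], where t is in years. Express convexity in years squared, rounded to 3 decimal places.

With y = 0.0655:
  t   CF        PV=CF/(1+0.0655)^t    t·PV        t(t+1)·PV
  1     5,500.00     5,161.8958     5,161.8958      10,323.7916
  2     5,500.00     4,844.5761     9,689.1522      29,067.4565
  3     5,500.00     4,546.7631    13,640.2893      54,561.1573
  4     5,500.00     4,267.2577    17,069.0309      85,345.1545
  5     5,500.00     4,004.9345    20,024.6726     120,148.0354
  6     5,500.00     3,758.7372    22,552.4234     157,866.9635
  7    55,500.00    35,597.4431   249,182.1019   1,993,456.8148
  Σ                 62,181.6076   337,319.5660   2,450,769.3737
P = 62,181.6076.
Convexity = Σ t(t+1)·PV / [P·(1+y)²] = 2,450,769.3737 / (62,181.6076 × 1.135290) = 34.71631.

34.716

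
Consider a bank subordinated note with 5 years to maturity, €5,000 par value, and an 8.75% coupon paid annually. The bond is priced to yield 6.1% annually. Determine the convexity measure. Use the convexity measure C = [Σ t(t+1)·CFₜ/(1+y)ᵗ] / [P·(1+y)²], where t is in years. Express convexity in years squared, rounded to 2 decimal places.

21.71

With y = 0.061:
  t   CF        PV=CF/(1+0.061)^t    t·PV        t(t+1)·PV
  1       437.50       412.3468       412.3468         824.6937
  2       437.50       388.6398       777.2796       2,331.8389
  3       437.50       366.2958     1,098.8873       4,395.5493
  4       437.50       345.2364     1,380.9454       6,904.7271
  5     5,437.50     4,044.1043    20,220.5216     121,323.1297
  Σ                  5,556.6231    23,889.9808     135,779.9387
P = 5,556.6231.
Convexity = Σ t(t+1)·PV / [P·(1+y)²] = 135,779.9387 / (5,556.6231 × 1.125721) = 21.70670.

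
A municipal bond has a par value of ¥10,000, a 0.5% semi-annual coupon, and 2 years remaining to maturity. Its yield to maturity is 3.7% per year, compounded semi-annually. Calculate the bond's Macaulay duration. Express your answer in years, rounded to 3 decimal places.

1.992 years

Periodic yield y = 0.0185. Discount each cash flow and weight by its period:
  t   CF        PV=CF/(1+0.0185)^t    t·PV
  1        25.00        24.5459        24.5459
  2        25.00        24.1000        48.2001
  3        25.00        23.6623        70.9869
  4    10,025.00     9,316.2310    37,264.9240
  Σ                  9,388.5392    37,408.6568
Price P = Σ PV = 9,388.5392.
Macaulay duration = Σ(t·PV) / P = 37,408.6568 / 9,388.5392 = 3.98450 half-year periods.
In years: 3.98450 / 2 = 1.99225 years.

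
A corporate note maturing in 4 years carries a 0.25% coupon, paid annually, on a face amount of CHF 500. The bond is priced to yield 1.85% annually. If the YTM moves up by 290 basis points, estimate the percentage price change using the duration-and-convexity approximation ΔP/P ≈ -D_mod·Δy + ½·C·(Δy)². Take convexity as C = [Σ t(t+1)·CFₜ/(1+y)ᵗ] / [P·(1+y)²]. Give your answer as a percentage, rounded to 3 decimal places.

-10.539%

With y = 0.0185:
  t   CF        PV=CF/(1+0.0185)^t    t·PV        t(t+1)·PV
  1         1.25         1.2273         1.2273           2.4546
  2         1.25         1.2050         2.4100           7.2300
  3         1.25         1.1831         3.5493          14.1974
  4       501.25       465.8115     1,863.2462       9,316.2310
  Σ                    469.4270     1,870.4328       9,340.1130
P = 469.4270; D_Mac = 3.98450 yrs; D_mod = 3.91213 yrs; C = 19.18059.
Duration effect: -3.91213 × (+0.029) = -0.113452
Convexity effect: 0.5 × 19.18059 × (0.029)² = +0.0080654
ΔP/P ≈ -0.113452 + 0.0080654 = -0.105386 = -10.5386%.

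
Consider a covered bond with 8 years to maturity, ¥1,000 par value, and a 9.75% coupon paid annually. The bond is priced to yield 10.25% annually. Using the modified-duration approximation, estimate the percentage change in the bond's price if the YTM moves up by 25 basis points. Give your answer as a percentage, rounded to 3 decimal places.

-1.333%

Periodic yield y = 0.1025. Modified duration first:
  t   CF        PV=CF/(1+0.1025)^t    t·PV
  1        97.50        88.4354        88.4354
  2        97.50        80.2135       160.4270
  3        97.50        72.7560       218.2680
  4        97.50        65.9918       263.9674
  5        97.50        59.8565       299.2827
  6        97.50        54.2916       325.7499
  7        97.50        49.2441       344.7089
  8     1,097.50       502.7774     4,022.2192
  Σ                    973.5664     5,723.0584
P = 973.5664; D_Mac = 5.87845 yrs; D_mod = 5.87845/(1+0.1025) = 5.33192 yrs.
ΔP/P ≈ -D_mod · Δy = -5.33192 × (+0.0025) = -0.013330 = -1.3330%.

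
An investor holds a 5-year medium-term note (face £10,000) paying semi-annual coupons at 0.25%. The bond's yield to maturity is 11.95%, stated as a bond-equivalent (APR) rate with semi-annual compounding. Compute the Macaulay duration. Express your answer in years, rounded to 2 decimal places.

4.96 years

Periodic yield y = 0.05975. Discount each cash flow and weight by its period:
  t   CF        PV=CF/(1+0.05975)^t    t·PV
  1        12.50        11.7952        11.7952
  2        12.50        11.1302        22.2604
  3        12.50        10.5027        31.5080
  4        12.50         9.9105        39.6421
  5        12.50         9.3517        46.7587
  6        12.50         8.8245        52.9469
  7        12.50         8.3270        58.2887
  8        12.50         7.8575        62.8597
  9        12.50         7.4145        66.7301
  10   10,012.50     5,604.1310    56,041.3097
  Σ                  5,689.2447    56,434.0996
Price P = Σ PV = 5,689.2447.
Macaulay duration = Σ(t·PV) / P = 56,434.0996 / 5,689.2447 = 9.91944 half-year periods.
In years: 9.91944 / 2 = 4.95972 years.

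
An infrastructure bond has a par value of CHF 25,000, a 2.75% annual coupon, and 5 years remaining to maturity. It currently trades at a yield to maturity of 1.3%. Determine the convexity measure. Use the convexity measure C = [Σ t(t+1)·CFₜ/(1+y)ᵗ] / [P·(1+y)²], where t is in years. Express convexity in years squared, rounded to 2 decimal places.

With y = 0.013:
  t   CF        PV=CF/(1+0.013)^t    t·PV        t(t+1)·PV
  1       687.50       678.6772       678.6772       1,357.3544
  2       687.50       669.9676     1,339.9352       4,019.8057
  3       687.50       661.3698     1,984.1094       7,936.4377
  4       687.50       652.8823     2,611.5294      13,057.6468
  5    25,687.50    24,081.0053   120,405.0263     722,430.1576
  Σ                 26,743.9022   127,019.2775     748,801.4022
P = 26,743.9022.
Convexity = Σ t(t+1)·PV / [P·(1+y)²] = 748,801.4022 / (26,743.9022 × 1.026169) = 27.28494.

27.28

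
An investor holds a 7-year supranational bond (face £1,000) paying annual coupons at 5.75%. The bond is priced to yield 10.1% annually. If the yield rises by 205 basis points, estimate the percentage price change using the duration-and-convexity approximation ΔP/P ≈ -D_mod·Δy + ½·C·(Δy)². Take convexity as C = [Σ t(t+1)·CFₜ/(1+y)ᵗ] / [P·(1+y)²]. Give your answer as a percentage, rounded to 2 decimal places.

With y = 0.101:
  t   CF        PV=CF/(1+0.101)^t    t·PV        t(t+1)·PV
  1        57.50        52.2252        52.2252         104.4505
  2        57.50        47.4344        94.8688         284.6063
  3        57.50        43.0830       129.2490         516.9959
  4        57.50        39.1308       156.5231         782.6157
  5        57.50        35.5411       177.7057       1,066.2339
  6        57.50        32.2808       193.6846       1,355.7925
  7     1,057.50       539.2239     3,774.5674      30,196.5391
  Σ                    788.9192     4,578.8238      34,307.2339
P = 788.9192; D_Mac = 5.80392 yrs; D_mod = 5.27150 yrs; C = 35.87389.
Duration effect: -5.27150 × (+0.0205) = -0.108066
Convexity effect: 0.5 × 35.87389 × (0.0205)² = +0.0075380
ΔP/P ≈ -0.108066 + 0.0075380 = -0.100528 = -10.0528%.

-10.05%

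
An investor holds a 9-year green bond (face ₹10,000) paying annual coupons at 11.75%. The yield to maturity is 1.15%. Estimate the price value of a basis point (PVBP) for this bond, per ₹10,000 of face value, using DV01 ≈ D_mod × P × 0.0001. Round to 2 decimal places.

₹12.89

Periodic yield y = 0.0115.
  t   CF        PV=CF/(1+0.0115)^t    t·PV
  1     1,175.00     1,161.6411     1,161.6411
  2     1,175.00     1,148.4341     2,296.8683
  3     1,175.00     1,135.3773     3,406.1319
  4     1,175.00     1,122.4689     4,489.8756
  5     1,175.00     1,109.7073     5,548.5363
  6     1,175.00     1,097.0907     6,582.5444
  7     1,175.00     1,084.6176     7,592.3234
  8     1,175.00     1,072.2863     8,578.2906
  9    11,175.00    10,082.1823    90,739.6411
  Σ                 19,013.8058   130,395.8527
P = 19,013.8058; D_Mac = 6.85796 yrs; D_mod = 6.77999 yrs.
DV01 ≈ 6.77999 × 19,013.8058 × 0.0001 = 12.891335.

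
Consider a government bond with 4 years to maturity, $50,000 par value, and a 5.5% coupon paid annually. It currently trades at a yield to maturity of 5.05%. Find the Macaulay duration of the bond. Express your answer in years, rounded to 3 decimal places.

3.701 years

Periodic yield y = 0.0505. Discount each cash flow and weight by its year:
  t   CF        PV=CF/(1+0.0505)^t    t·PV
  1     2,750.00     2,617.8010     2,617.8010
  2     2,750.00     2,491.9572     4,983.9144
  3     2,750.00     2,372.1630     7,116.4889
  4    52,750.00    43,314.9918   173,259.9674
  Σ                 50,796.9131   187,978.1718
Price P = Σ PV = 50,796.9131.
Macaulay duration = Σ(t·PV) / P = 187,978.1718 / 50,796.9131 = 3.70058 years.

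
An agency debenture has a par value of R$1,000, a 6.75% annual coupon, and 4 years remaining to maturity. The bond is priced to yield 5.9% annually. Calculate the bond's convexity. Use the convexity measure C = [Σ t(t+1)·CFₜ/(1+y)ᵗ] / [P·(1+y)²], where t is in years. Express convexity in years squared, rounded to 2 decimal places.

15.72

With y = 0.059:
  t   CF        PV=CF/(1+0.059)^t    t·PV        t(t+1)·PV
  1        67.50        63.7394        63.7394         127.4788
  2        67.50        60.1883       120.3765         361.1296
  3        67.50        56.8350       170.5050         682.0200
  4     1,067.50       848.7583     3,395.0333      16,975.1664
  Σ                  1,029.5210     3,749.6542      18,145.7948
P = 1,029.5210.
Convexity = Σ t(t+1)·PV / [P·(1+y)²] = 18,145.7948 / (1,029.5210 × 1.121481) = 15.71625.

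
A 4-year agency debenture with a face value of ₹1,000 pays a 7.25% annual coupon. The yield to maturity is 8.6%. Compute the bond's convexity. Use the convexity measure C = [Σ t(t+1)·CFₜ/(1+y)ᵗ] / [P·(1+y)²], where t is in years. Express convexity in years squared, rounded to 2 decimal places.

14.73

With y = 0.086:
  t   CF        PV=CF/(1+0.086)^t    t·PV        t(t+1)·PV
  1        72.50        66.7587        66.7587         133.5175
  2        72.50        61.4721       122.9443         368.8329
  3        72.50        56.6042       169.8126         679.2502
  4     1,072.50       771.0419     3,084.1677      15,420.8387
  Σ                    955.8770     3,443.6833      16,602.4393
P = 955.8770.
Convexity = Σ t(t+1)·PV / [P·(1+y)²] = 16,602.4393 / (955.8770 × 1.179396) = 14.72686.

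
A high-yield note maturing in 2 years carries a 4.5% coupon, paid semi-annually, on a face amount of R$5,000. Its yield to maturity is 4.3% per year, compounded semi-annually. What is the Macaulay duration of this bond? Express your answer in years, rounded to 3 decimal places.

1.935 years

Periodic yield y = 0.0215. Discount each cash flow and weight by its period:
  t   CF        PV=CF/(1+0.0215)^t    t·PV
  1       112.50       110.1322       110.1322
  2       112.50       107.8142       215.6283
  3       112.50       105.5449       316.6348
  4     5,112.50     4,695.4783    18,781.9132
  Σ                  5,018.9695    19,424.3085
Price P = Σ PV = 5,018.9695.
Macaulay duration = Σ(t·PV) / P = 19,424.3085 / 5,018.9695 = 3.87018 half-year periods.
In years: 3.87018 / 2 = 1.93509 years.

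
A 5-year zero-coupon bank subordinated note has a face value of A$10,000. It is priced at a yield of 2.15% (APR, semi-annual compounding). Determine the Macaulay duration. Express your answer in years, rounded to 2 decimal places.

A zero-coupon bond has a single cash flow at maturity, so its Macaulay duration equals its maturity: 5 years.
(Equivalently: 10 semi-annual periods ÷ 2 = 5 years.)

5.00 years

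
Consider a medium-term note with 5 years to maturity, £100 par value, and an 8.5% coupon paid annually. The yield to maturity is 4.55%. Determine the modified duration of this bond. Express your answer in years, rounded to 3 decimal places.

Periodic yield y = 0.0455. First find Macaulay duration:
  t   CF        PV=CF/(1+0.0455)^t    t·PV
  1         8.50         8.1301         8.1301
  2         8.50         7.7763        15.5525
  3         8.50         7.4378        22.3135
  4         8.50         7.1141        28.4566
  5       108.50        86.8579       434.2897
  Σ                    117.3163       508.7424
P = 117.3163; Macaulay duration = 508.7424 / 117.3163 = 4.33650 years.
Modified duration = D_Mac / (1 + y) = 4.33650 / 1.0455 = 4.14778 years.

4.148 years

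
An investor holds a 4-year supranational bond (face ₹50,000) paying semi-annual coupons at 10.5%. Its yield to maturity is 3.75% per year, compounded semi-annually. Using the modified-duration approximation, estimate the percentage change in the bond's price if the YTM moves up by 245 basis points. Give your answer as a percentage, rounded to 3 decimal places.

-8.280%

Periodic yield y = 0.01875. Modified duration first:
  t   CF        PV=CF/(1+0.01875)^t    t·PV
  1     2,625.00     2,576.6871     2,576.6871
  2     2,625.00     2,529.2634     5,058.5269
  3     2,625.00     2,482.7126     7,448.1377
  4     2,625.00     2,437.0185     9,748.0739
  5     2,625.00     2,392.1654    11,960.8268
  6     2,625.00     2,348.1378    14,088.8267
  7     2,625.00     2,304.9205    16,134.4437
  8    52,625.00    45,357.7116   362,861.6924
  Σ                 62,428.6168   429,877.2152
P = 62,428.6168; D_Mac = 6.88590 half-year periods = 3.44295 yrs; D_mod = 3.44295/(1+0.01875) = 3.37958 yrs.
ΔP/P ≈ -D_mod · Δy = -3.37958 × (+0.0245) = -0.082800 = -8.2800%.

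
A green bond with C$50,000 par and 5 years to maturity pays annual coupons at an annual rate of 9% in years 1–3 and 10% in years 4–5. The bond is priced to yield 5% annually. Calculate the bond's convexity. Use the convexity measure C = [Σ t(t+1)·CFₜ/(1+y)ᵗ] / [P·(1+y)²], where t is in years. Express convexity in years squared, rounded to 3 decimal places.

With y = 0.05:
  t   CF        PV=CF/(1+0.05)^t    t·PV        t(t+1)·PV
  1     4,500.00     4,285.7143     4,285.7143       8,571.4286
  2     4,500.00     4,081.6327     8,163.2653      24,489.7959
  3     4,500.00     3,887.2692    11,661.8076      46,647.2303
  4     5,000.00     4,113.5124    16,454.0495      82,270.2475
  5    55,000.00    43,093.9392   215,469.6958   1,292,818.1747
  Σ                 59,462.0677   256,034.5324   1,454,796.8770
P = 59,462.0677.
Convexity = Σ t(t+1)·PV / [P·(1+y)²] = 1,454,796.8770 / (59,462.0677 × 1.102500) = 22.19135.

22.191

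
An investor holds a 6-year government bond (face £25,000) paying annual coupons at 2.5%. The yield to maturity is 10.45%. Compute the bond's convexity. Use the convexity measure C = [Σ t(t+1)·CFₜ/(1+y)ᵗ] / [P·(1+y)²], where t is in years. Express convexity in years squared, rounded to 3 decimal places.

31.002

With y = 0.1045:
  t   CF        PV=CF/(1+0.1045)^t    t·PV        t(t+1)·PV
  1       625.00       565.8669       565.8669       1,131.7338
  2       625.00       512.3286     1,024.6571       3,073.9714
  3       625.00       463.8557     1,391.5670       5,566.2679
  4       625.00       419.9689     1,679.8756       8,399.3781
  5       625.00       380.2344     1,901.1720      11,407.0323
  6    25,625.00    14,114.6318    84,687.7907     592,814.5347
  Σ                 16,456.8862    91,250.9294     622,392.9183
P = 16,456.8862.
Convexity = Σ t(t+1)·PV / [P·(1+y)²] = 622,392.9183 / (16,456.8862 × 1.219920) = 31.00170.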